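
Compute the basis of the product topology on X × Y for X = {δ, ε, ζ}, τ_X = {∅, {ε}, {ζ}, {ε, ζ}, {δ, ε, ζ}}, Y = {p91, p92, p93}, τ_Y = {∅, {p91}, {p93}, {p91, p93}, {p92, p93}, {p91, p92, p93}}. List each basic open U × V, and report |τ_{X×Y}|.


Basis B = {∅ × ∅, {ε} × {p91}, {ε} × {p93}, {ζ} × {p91}, {ζ} × {p93}, {ε} × {p91, p93}, {ε, ζ} × {p91}, {ε} × {p92, p93}, {ε, ζ} × {p93}, {ζ} × {p91, p93}, {ζ} × {p92, p93}, {δ, ε, ζ} × {p91}, {δ, ε, ζ} × {p93}, {ε} × {p91, p92, p93}, {ζ} × {p91, p92, p93}, {ε, ζ} × {p91, p93}, {ε, ζ} × {p92, p93}, {δ, ε, ζ} × {p91, p93}, {δ, ε, ζ} × {p92, p93}, {ε, ζ} × {p91, p92, p93}, {δ, ε, ζ} × {p91, p92, p93}}; |τ_{X×Y}| = 70.

Enumerate products U × V with U ∈ τ_X, V ∈ τ_Y (deduplicated):
  ∅ × ∅ = {} (∅)
  {ε} × {p91} = {(ε,p91)}
  {ε} × {p93} = {(ε,p93)}
  {ζ} × {p91} = {(ζ,p91)}
  {ζ} × {p93} = {(ζ,p93)}
  {ε} × {p91, p93} = {(ε,p91), (ε,p93)}
  {ε, ζ} × {p91} = {(ε,p91), (ζ,p91)}
  {ε} × {p92, p93} = {(ε,p92), (ε,p93)}
  {ε, ζ} × {p93} = {(ε,p93), (ζ,p93)}
  {ζ} × {p91, p93} = {(ζ,p91), (ζ,p93)}
  {ζ} × {p92, p93} = {(ζ,p92), (ζ,p93)}
  {δ, ε, ζ} × {p91} = {(δ,p91), (ε,p91), (ζ,p91)}
  {δ, ε, ζ} × {p93} = {(δ,p93), (ε,p93), (ζ,p93)}
  {ε} × {p91, p92, p93} = {(ε,p91), (ε,p92), (ε,p93)}
  {ζ} × {p91, p92, p93} = {(ζ,p91), (ζ,p92), (ζ,p93)}
  {ε, ζ} × {p91, p93} = {(ε,p91), (ε,p93), (ζ,p91), (ζ,p93)}
  {ε, ζ} × {p92, p93} = {(ε,p92), (ε,p93), (ζ,p92), (ζ,p93)}
  {δ, ε, ζ} × {p91, p93} = {(δ,p91), (δ,p93), (ε,p91), (ε,p93), (ζ,p91), (ζ,p93)}
  {δ, ε, ζ} × {p92, p93} = {(δ,p92), (δ,p93), (ε,p92), (ε,p93), (ζ,p92), (ζ,p93)}
  {ε, ζ} × {p91, p92, p93} = {(ε,p91), (ε,p92), (ε,p93), (ζ,p91), (ζ,p92), (ζ,p93)}
  {δ, ε, ζ} × {p91, p92, p93} = {(δ,p91), (δ,p92), (δ,p93), (ε,p91), (ε,p92), (ε,p93), (ζ,p91), (ζ,p92), (ζ,p93)}
These 21 distinct sets form the basis B.
Close under arbitrary unions to get τ_{X×Y}; counting gives |τ_{X×Y}| = 70.


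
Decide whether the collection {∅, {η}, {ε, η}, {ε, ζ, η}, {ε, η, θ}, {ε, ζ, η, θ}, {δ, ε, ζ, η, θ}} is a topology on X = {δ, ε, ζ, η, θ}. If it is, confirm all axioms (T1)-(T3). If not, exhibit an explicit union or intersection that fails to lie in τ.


τ IS a topology on X.

Axiom (T1): ∅ ∈ τ? Yes; X ∈ τ? Yes.
Axiom (T2/T3): check pairwise unions and intersections of members of τ.
All pairwise intersections and unions checked — each lies in τ. Therefore τ satisfies (T1), (T2), (T3): it IS a topology on X.


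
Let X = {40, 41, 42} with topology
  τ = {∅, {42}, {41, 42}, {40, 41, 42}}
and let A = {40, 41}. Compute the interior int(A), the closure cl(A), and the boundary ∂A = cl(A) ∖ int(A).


int(A) = ∅, cl(A) = {40, 41}, ∂A = {40, 41}.

Closed sets in (X, τ) are complements of opens:
  closed(X, τ) = {∅, {40}, {40, 41}, {40, 41, 42}}.
int(A) = ⋃ {U ∈ τ : U ⊆ A}. Opens contained in A: ∅.
Taking the union of these: int(A) = ∅.
cl(A) = ⋂ {C closed : A ⊆ C}. Closed sets containing A: {40, 41}, {40, 41, 42}.
Intersecting these: cl(A) = {40, 41}.
∂A = cl(A) ∖ int(A) = {40, 41} ∖ ∅ = {40, 41}.


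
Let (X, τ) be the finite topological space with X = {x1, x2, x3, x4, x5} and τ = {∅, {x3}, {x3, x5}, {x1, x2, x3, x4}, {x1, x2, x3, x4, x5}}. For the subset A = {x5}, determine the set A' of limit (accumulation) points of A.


A' = ∅

For each x ∈ X, list the open sets U ∈ τ with x ∈ U, then check whether U ∩ (A ∖ {x}) ≠ ∅ for every such U.
  x = x1: open {x1, x2, x3, x4} ∋ x has {x1, x2, x3, x4} ∩ (A ∖ {x1}) = ∅, so x is NOT a limit point.
  x = x2: open {x1, x2, x3, x4} ∋ x has {x1, x2, x3, x4} ∩ (A ∖ {x2}) = ∅, so x is NOT a limit point.
  x = x3: open {x3} ∋ x has {x3} ∩ (A ∖ {x3}) = ∅, so x is NOT a limit point.
  x = x4: open {x1, x2, x3, x4} ∋ x has {x1, x2, x3, x4} ∩ (A ∖ {x4}) = ∅, so x is NOT a limit point.
  x = x5: open {x3, x5} ∋ x has {x3, x5} ∩ (A ∖ {x5}) = ∅, so x is NOT a limit point.
Collecting: A' = ∅.


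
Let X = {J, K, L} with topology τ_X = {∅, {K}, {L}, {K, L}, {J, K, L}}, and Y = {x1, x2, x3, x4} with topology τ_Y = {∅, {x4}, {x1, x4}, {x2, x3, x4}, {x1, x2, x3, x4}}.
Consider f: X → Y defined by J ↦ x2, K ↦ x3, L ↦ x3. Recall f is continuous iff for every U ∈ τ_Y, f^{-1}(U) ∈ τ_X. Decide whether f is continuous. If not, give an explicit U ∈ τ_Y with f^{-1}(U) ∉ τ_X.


f IS continuous.

Compute f^{-1}(U) for each U ∈ τ_Y:
  U = ∅: f^{-1}(U) = ∅ ∈ τ_X ✓.
  U = {x4}: f^{-1}(U) = ∅ ∈ τ_X ✓.
  U = {x1, x4}: f^{-1}(U) = ∅ ∈ τ_X ✓.
  U = {x2, x3, x4}: f^{-1}(U) = {J, K, L} ∈ τ_X ✓.
  U = {x1, x2, x3, x4}: f^{-1}(U) = {J, K, L} ∈ τ_X ✓.
Every preimage lies in τ_X, so f IS continuous.


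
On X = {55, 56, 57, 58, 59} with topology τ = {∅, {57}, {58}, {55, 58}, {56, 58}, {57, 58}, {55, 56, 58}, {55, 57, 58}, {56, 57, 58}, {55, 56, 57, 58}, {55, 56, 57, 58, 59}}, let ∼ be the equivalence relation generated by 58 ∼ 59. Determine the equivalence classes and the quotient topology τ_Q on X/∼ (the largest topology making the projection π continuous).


X/∼ = {[55], [56], [57], [58=59]}; |τ_Q| = 3.

Equivalence classes: [55], [56], [57], [58=59].
Quotient map π: X → X/∼ sends 55 ↦ [55], 56 ↦ [56], 57 ↦ [57], 58 ↦ [58=59], 59 ↦ [58=59].
For each subset V ⊆ X/∼, compute π^{-1}(V) ⊆ X and check whether π^{-1}(V) ∈ τ. V is open in τ_Q iff π^{-1}(V) ∈ τ.
  V = {}: π^{-1}(V) = ∅ ∈ τ ✓.
  V = {[55]}: π^{-1}(V) = {55} ∉ τ ✗.
  V = {[56]}: π^{-1}(V) = {56} ∉ τ ✗.
  V = {[55], [56]}: π^{-1}(V) = {55, 56} ∉ τ ✗.
  V = {[57]}: π^{-1}(V) = {57} ∈ τ ✓.
  V = {[55], [57]}: π^{-1}(V) = {55, 57} ∉ τ ✗.
  V = {[56], [57]}: π^{-1}(V) = {56, 57} ∉ τ ✗.
  V = {[55], [56], [57]}: π^{-1}(V) = {55, 56, 57} ∉ τ ✗.
  V = {[58=59]}: π^{-1}(V) = {58, 59} ∉ τ ✗.
  V = {[55], [58=59]}: π^{-1}(V) = {55, 58, 59} ∉ τ ✗.
  V = {[56], [58=59]}: π^{-1}(V) = {56, 58, 59} ∉ τ ✗.
  V = {[55], [56], [58=59]}: π^{-1}(V) = {55, 56, 58, 59} ∉ τ ✗.
  V = {[57], [58=59]}: π^{-1}(V) = {57, 58, 59} ∉ τ ✗.
  V = {[55], [57], [58=59]}: π^{-1}(V) = {55, 57, 58, 59} ∉ τ ✗.
  V = {[56], [57], [58=59]}: π^{-1}(V) = {56, 57, 58, 59} ∉ τ ✗.
  V = {[55], [56], [57], [58=59]}: π^{-1}(V) = {55, 56, 57, 58, 59} ∈ τ ✓.
Open sets in the quotient: τ_Q = {{}, {[57]}, {[55], [56], [57], [58=59]}} (3 elements).


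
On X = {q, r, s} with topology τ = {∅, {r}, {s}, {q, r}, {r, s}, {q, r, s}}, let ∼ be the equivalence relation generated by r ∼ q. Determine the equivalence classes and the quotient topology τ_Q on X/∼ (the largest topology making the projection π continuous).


X/∼ = {[q=r], [s]}; |τ_Q| = 4.

Equivalence classes: [q=r], [s].
Quotient map π: X → X/∼ sends q ↦ [q=r], r ↦ [q=r], s ↦ [s].
For each subset V ⊆ X/∼, compute π^{-1}(V) ⊆ X and check whether π^{-1}(V) ∈ τ. V is open in τ_Q iff π^{-1}(V) ∈ τ.
  V = {}: π^{-1}(V) = ∅ ∈ τ ✓.
  V = {[q=r]}: π^{-1}(V) = {q, r} ∈ τ ✓.
  V = {[s]}: π^{-1}(V) = {s} ∈ τ ✓.
  V = {[q=r], [s]}: π^{-1}(V) = {q, r, s} ∈ τ ✓.
Open sets in the quotient: τ_Q = {{}, {[q=r]}, {[s]}, {[q=r], [s]}} (4 elements).


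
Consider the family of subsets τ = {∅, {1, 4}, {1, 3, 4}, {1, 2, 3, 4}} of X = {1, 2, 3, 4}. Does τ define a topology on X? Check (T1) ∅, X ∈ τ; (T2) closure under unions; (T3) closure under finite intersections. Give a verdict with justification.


τ IS a topology on X.

Axiom (T1): ∅ ∈ τ? Yes; X ∈ τ? Yes.
Axiom (T2/T3): check pairwise unions and intersections of members of τ.
All pairwise intersections and unions checked — each lies in τ. Therefore τ satisfies (T1), (T2), (T3): it IS a topology on X.


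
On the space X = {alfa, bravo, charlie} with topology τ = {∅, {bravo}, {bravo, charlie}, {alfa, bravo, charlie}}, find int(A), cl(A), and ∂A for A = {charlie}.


int(A) = ∅, cl(A) = {alfa, charlie}, ∂A = {alfa, charlie}.

Closed sets in (X, τ) are complements of opens:
  closed(X, τ) = {∅, {alfa}, {alfa, charlie}, {alfa, bravo, charlie}}.
int(A) = ⋃ {U ∈ τ : U ⊆ A}. Opens contained in A: ∅.
Taking the union of these: int(A) = ∅.
cl(A) = ⋂ {C closed : A ⊆ C}. Closed sets containing A: {alfa, charlie}, {alfa, bravo, charlie}.
Intersecting these: cl(A) = {alfa, charlie}.
∂A = cl(A) ∖ int(A) = {alfa, charlie} ∖ ∅ = {alfa, charlie}.


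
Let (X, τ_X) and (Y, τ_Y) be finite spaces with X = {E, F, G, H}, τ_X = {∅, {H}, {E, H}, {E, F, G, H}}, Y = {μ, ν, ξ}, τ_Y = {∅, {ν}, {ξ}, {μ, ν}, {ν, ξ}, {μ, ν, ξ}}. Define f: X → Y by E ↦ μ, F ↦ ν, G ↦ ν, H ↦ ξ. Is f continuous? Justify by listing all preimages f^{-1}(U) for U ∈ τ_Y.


f is NOT continuous.

Compute f^{-1}(U) for each U ∈ τ_Y:
  U = ∅: f^{-1}(U) = ∅ ∈ τ_X ✓.
  U = {ν}: f^{-1}(U) = {F, G} ∉ τ_X ✗.
  U = {ξ}: f^{-1}(U) = {H} ∈ τ_X ✓.
  U = {μ, ν}: f^{-1}(U) = {E, F, G} ∉ τ_X ✗.
  U = {ν, ξ}: f^{-1}(U) = {F, G, H} ∉ τ_X ✗.
  U = {μ, ν, ξ}: f^{-1}(U) = {E, F, G, H} ∈ τ_X ✓.
Found U = {ν} with f^{-1}(U) = {F, G} not in τ_X. Therefore f is NOT continuous.


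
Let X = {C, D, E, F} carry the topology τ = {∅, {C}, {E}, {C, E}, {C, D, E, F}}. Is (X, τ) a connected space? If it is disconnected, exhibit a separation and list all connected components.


(X, τ) is connected.

Find clopen sets (U ∈ τ with X ∖ U ∈ τ):
  U = ∅, X ∖ U = {C, D, E, F} — both open, so U is clopen.
  U = {C, D, E, F}, X ∖ U = ∅ — both open, so U is clopen.
Only trivial clopens (∅ and X) exist, so (X, τ) is connected.
Compute connected components by grouping points that agree on all clopens:
  component: {C, D, E, F}


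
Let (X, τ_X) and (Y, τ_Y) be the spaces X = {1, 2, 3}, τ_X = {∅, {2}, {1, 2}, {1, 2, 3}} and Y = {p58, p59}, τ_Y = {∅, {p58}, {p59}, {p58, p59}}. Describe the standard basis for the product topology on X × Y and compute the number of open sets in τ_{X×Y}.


Basis B = {∅ × ∅, {2} × {p58}, {2} × {p59}, {1, 2} × {p58}, {1, 2} × {p59}, {2} × {p58, p59}, {1, 2, 3} × {p58}, {1, 2, 3} × {p59}, {1, 2} × {p58, p59}, {1, 2, 3} × {p58, p59}}; |τ_{X×Y}| = 16.

Enumerate products U × V with U ∈ τ_X, V ∈ τ_Y (deduplicated):
  ∅ × ∅ = {} (∅)
  {2} × {p58} = {(2,p58)}
  {2} × {p59} = {(2,p59)}
  {1, 2} × {p58} = {(1,p58), (2,p58)}
  {1, 2} × {p59} = {(1,p59), (2,p59)}
  {2} × {p58, p59} = {(2,p58), (2,p59)}
  {1, 2, 3} × {p58} = {(1,p58), (2,p58), (3,p58)}
  {1, 2, 3} × {p59} = {(1,p59), (2,p59), (3,p59)}
  {1, 2} × {p58, p59} = {(1,p58), (1,p59), (2,p58), (2,p59)}
  {1, 2, 3} × {p58, p59} = {(1,p58), (1,p59), (2,p58), (2,p59), (3,p58), (3,p59)}
These 10 distinct sets form the basis B.
Close under arbitrary unions to get τ_{X×Y}; counting gives |τ_{X×Y}| = 16.


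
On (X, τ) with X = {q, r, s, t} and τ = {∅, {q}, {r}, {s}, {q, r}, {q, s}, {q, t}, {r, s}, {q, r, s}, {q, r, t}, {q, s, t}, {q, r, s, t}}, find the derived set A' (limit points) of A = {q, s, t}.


A' = {t}

For each x ∈ X, list the open sets U ∈ τ with x ∈ U, then check whether U ∩ (A ∖ {x}) ≠ ∅ for every such U.
  x = q: open {q} ∋ x has {q} ∩ (A ∖ {q}) = ∅, so x is NOT a limit point.
  x = r: open {r} ∋ x has {r} ∩ (A ∖ {r}) = ∅, so x is NOT a limit point.
  x = s: open {s} ∋ x has {s} ∩ (A ∖ {s}) = ∅, so x is NOT a limit point.
  x = t: opens ∋ x are {q, t}, {q, r, t}, {q, s, t}, {q, r, s, t}; each meets A ∖ {t}, so x IS a limit point.
Collecting: A' = {t}.


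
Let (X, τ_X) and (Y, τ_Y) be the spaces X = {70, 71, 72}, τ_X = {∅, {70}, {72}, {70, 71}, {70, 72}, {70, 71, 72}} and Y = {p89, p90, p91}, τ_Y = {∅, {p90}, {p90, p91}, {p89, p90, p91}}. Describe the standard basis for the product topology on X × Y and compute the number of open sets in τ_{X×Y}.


Basis B = {∅ × ∅, {70} × {p90}, {72} × {p90}, {70} × {p90, p91}, {70, 71} × {p90}, {70, 72} × {p90}, {72} × {p90, p91}, {70} × {p89, p90, p91}, {70, 71, 72} × {p90}, {72} × {p89, p90, p91}, {70, 71} × {p90, p91}, {70, 72} × {p90, p91}, {70, 71} × {p89, p90, p91}, {70, 72} × {p89, p90, p91}, {70, 71, 72} × {p90, p91}, {70, 71, 72} × {p89, p90, p91}}; |τ_{X×Y}| = 40.

Enumerate products U × V with U ∈ τ_X, V ∈ τ_Y (deduplicated):
  ∅ × ∅ = {} (∅)
  {70} × {p90} = {(70,p90)}
  {72} × {p90} = {(72,p90)}
  {70} × {p90, p91} = {(70,p90), (70,p91)}
  {70, 71} × {p90} = {(70,p90), (71,p90)}
  {70, 72} × {p90} = {(70,p90), (72,p90)}
  {72} × {p90, p91} = {(72,p90), (72,p91)}
  {70} × {p89, p90, p91} = {(70,p89), (70,p90), (70,p91)}
  {70, 71, 72} × {p90} = {(70,p90), (71,p90), (72,p90)}
  {72} × {p89, p90, p91} = {(72,p89), (72,p90), (72,p91)}
  {70, 71} × {p90, p91} = {(70,p90), (70,p91), (71,p90), (71,p91)}
  {70, 72} × {p90, p91} = {(70,p90), (70,p91), (72,p90), (72,p91)}
  {70, 71} × {p89, p90, p91} = {(70,p89), (70,p90), (70,p91), (71,p89), (71,p90), (71,p91)}
  {70, 72} × {p89, p90, p91} = {(70,p89), (70,p90), (70,p91), (72,p89), (72,p90), (72,p91)}
  {70, 71, 72} × {p90, p91} = {(70,p90), (70,p91), (71,p90), (71,p91), (72,p90), (72,p91)}
  {70, 71, 72} × {p89, p90, p91} = {(70,p89), (70,p90), (70,p91), (71,p89), (71,p90), (71,p91), (72,p89), (72,p90), (72,p91)}
These 16 distinct sets form the basis B.
Close under arbitrary unions to get τ_{X×Y}; counting gives |τ_{X×Y}| = 40.


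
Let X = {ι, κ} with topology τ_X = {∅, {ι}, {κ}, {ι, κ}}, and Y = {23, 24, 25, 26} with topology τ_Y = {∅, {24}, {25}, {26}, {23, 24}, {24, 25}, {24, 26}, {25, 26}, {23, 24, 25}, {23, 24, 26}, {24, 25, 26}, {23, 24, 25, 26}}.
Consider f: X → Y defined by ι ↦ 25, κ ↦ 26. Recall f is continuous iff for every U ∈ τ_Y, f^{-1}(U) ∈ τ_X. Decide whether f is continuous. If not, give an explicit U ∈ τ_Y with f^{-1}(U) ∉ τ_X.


f IS continuous.

Compute f^{-1}(U) for each U ∈ τ_Y:
  U = ∅: f^{-1}(U) = ∅ ∈ τ_X ✓.
  U = {24}: f^{-1}(U) = ∅ ∈ τ_X ✓.
  U = {25}: f^{-1}(U) = {ι} ∈ τ_X ✓.
  U = {26}: f^{-1}(U) = {κ} ∈ τ_X ✓.
  U = {23, 24}: f^{-1}(U) = ∅ ∈ τ_X ✓.
  U = {24, 25}: f^{-1}(U) = {ι} ∈ τ_X ✓.
  U = {24, 26}: f^{-1}(U) = {κ} ∈ τ_X ✓.
  U = {25, 26}: f^{-1}(U) = {ι, κ} ∈ τ_X ✓.
  U = {23, 24, 25}: f^{-1}(U) = {ι} ∈ τ_X ✓.
  U = {23, 24, 26}: f^{-1}(U) = {κ} ∈ τ_X ✓.
  U = {24, 25, 26}: f^{-1}(U) = {ι, κ} ∈ τ_X ✓.
  U = {23, 24, 25, 26}: f^{-1}(U) = {ι, κ} ∈ τ_X ✓.
Every preimage lies in τ_X, so f IS continuous.


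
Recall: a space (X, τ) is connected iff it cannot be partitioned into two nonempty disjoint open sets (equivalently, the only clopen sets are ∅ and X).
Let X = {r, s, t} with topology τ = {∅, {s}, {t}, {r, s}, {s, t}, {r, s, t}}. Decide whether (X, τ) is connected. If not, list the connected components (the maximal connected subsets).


(X, τ) is disconnected; components = [{t}, {r, s}].

Find clopen sets (U ∈ τ with X ∖ U ∈ τ):
  U = ∅, X ∖ U = {r, s, t} — both open, so U is clopen.
  U = {t}, X ∖ U = {r, s} — both open, so U is clopen.
  U = {r, s}, X ∖ U = {t} — both open, so U is clopen.
  U = {r, s, t}, X ∖ U = ∅ — both open, so U is clopen.
Nontrivial clopen(s) exist: e.g. {t}. So (X, τ) is disconnected.
Compute connected components by grouping points that agree on all clopens:
  component: {t}
  component: {r, s}


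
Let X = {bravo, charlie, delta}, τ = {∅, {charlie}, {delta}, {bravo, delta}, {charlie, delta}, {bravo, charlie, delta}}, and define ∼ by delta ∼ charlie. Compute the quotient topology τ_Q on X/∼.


X/∼ = {[bravo], [charlie=delta]}; |τ_Q| = 3.

Equivalence classes: [bravo], [charlie=delta].
Quotient map π: X → X/∼ sends bravo ↦ [bravo], charlie ↦ [charlie=delta], delta ↦ [charlie=delta].
For each subset V ⊆ X/∼, compute π^{-1}(V) ⊆ X and check whether π^{-1}(V) ∈ τ. V is open in τ_Q iff π^{-1}(V) ∈ τ.
  V = {}: π^{-1}(V) = ∅ ∈ τ ✓.
  V = {[bravo]}: π^{-1}(V) = {bravo} ∉ τ ✗.
  V = {[charlie=delta]}: π^{-1}(V) = {charlie, delta} ∈ τ ✓.
  V = {[bravo], [charlie=delta]}: π^{-1}(V) = {bravo, charlie, delta} ∈ τ ✓.
Open sets in the quotient: τ_Q = {{}, {[charlie=delta]}, {[bravo], [charlie=delta]}} (3 elements).


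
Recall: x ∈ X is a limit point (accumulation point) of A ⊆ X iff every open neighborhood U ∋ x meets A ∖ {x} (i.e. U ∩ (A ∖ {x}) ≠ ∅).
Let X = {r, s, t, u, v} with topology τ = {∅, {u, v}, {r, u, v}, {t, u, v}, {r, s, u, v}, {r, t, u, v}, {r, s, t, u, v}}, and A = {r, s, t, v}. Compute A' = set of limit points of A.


A' = {r, s, t, u}

For each x ∈ X, list the open sets U ∈ τ with x ∈ U, then check whether U ∩ (A ∖ {x}) ≠ ∅ for every such U.
  x = r: opens ∋ x are {r, u, v}, {r, s, u, v}, {r, t, u, v}, {r, s, t, u, v}; each meets A ∖ {r}, so x IS a limit point.
  x = s: opens ∋ x are {r, s, u, v}, {r, s, t, u, v}; each meets A ∖ {s}, so x IS a limit point.
  x = t: opens ∋ x are {t, u, v}, {r, t, u, v}, {r, s, t, u, v}; each meets A ∖ {t}, so x IS a limit point.
  x = u: opens ∋ x are {u, v}, {r, u, v}, {t, u, v}, {r, s, u, v}, {r, t, u, v}, {r, s, t, u, v}; each meets A ∖ {u}, so x IS a limit point.
  x = v: open {u, v} ∋ x has {u, v} ∩ (A ∖ {v}) = ∅, so x is NOT a limit point.
Collecting: A' = {r, s, t, u}.


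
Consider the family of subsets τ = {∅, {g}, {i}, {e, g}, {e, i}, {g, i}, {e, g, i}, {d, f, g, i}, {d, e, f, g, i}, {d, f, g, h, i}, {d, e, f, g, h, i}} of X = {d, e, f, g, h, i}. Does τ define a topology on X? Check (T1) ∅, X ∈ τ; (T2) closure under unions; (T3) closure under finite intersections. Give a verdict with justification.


τ is NOT a topology on X.

Axiom (T1): ∅ ∈ τ? Yes; X ∈ τ? Yes.
Axiom (T2/T3): check pairwise unions and intersections of members of τ.
Counterexample for (T3): {e, g} ∩ {e, i} = {e} ∉ τ. Therefore τ is NOT a topology.


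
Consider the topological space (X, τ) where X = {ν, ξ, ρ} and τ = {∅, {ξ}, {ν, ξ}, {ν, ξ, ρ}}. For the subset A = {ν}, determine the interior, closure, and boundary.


int(A) = ∅, cl(A) = {ν, ρ}, ∂A = {ν, ρ}.

Closed sets in (X, τ) are complements of opens:
  closed(X, τ) = {∅, {ρ}, {ν, ρ}, {ν, ξ, ρ}}.
int(A) = ⋃ {U ∈ τ : U ⊆ A}. Opens contained in A: ∅.
Taking the union of these: int(A) = ∅.
cl(A) = ⋂ {C closed : A ⊆ C}. Closed sets containing A: {ν, ρ}, {ν, ξ, ρ}.
Intersecting these: cl(A) = {ν, ρ}.
∂A = cl(A) ∖ int(A) = {ν, ρ} ∖ ∅ = {ν, ρ}.


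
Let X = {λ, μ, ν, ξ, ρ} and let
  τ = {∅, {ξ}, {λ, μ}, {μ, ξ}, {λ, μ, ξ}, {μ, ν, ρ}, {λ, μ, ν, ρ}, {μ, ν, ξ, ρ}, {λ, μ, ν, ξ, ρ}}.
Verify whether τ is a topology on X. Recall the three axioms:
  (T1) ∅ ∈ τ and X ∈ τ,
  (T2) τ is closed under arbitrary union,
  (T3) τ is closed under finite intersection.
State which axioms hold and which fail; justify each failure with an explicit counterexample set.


τ is NOT a topology on X.

Axiom (T1): ∅ ∈ τ? Yes; X ∈ τ? Yes.
Axiom (T2/T3): check pairwise unions and intersections of members of τ.
Counterexample for (T3): {λ, μ} ∩ {μ, ξ} = {μ} ∉ τ. Therefore τ is NOT a topology.


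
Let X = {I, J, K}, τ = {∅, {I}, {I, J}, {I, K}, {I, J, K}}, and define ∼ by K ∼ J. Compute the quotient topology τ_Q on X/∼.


X/∼ = {[I], [J=K]}; |τ_Q| = 3.

Equivalence classes: [I], [J=K].
Quotient map π: X → X/∼ sends I ↦ [I], J ↦ [J=K], K ↦ [J=K].
For each subset V ⊆ X/∼, compute π^{-1}(V) ⊆ X and check whether π^{-1}(V) ∈ τ. V is open in τ_Q iff π^{-1}(V) ∈ τ.
  V = {}: π^{-1}(V) = ∅ ∈ τ ✓.
  V = {[I]}: π^{-1}(V) = {I} ∈ τ ✓.
  V = {[J=K]}: π^{-1}(V) = {J, K} ∉ τ ✗.
  V = {[I], [J=K]}: π^{-1}(V) = {I, J, K} ∈ τ ✓.
Open sets in the quotient: τ_Q = {{}, {[I]}, {[I], [J=K]}} (3 elements).


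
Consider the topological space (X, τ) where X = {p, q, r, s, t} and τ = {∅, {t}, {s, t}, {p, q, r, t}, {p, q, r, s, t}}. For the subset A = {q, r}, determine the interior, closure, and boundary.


int(A) = ∅, cl(A) = {p, q, r}, ∂A = {p, q, r}.

Closed sets in (X, τ) are complements of opens:
  closed(X, τ) = {∅, {s}, {p, q, r}, {p, q, r, s}, {p, q, r, s, t}}.
int(A) = ⋃ {U ∈ τ : U ⊆ A}. Opens contained in A: ∅.
Taking the union of these: int(A) = ∅.
cl(A) = ⋂ {C closed : A ⊆ C}. Closed sets containing A: {p, q, r}, {p, q, r, s}, {p, q, r, s, t}.
Intersecting these: cl(A) = {p, q, r}.
∂A = cl(A) ∖ int(A) = {p, q, r} ∖ ∅ = {p, q, r}.


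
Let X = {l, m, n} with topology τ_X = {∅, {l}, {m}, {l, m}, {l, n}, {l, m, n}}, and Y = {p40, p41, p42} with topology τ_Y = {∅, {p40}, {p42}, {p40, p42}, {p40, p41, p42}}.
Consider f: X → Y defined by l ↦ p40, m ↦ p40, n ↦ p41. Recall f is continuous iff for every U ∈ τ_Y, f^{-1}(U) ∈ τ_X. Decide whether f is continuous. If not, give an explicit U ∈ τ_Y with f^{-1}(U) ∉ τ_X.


f IS continuous.

Compute f^{-1}(U) for each U ∈ τ_Y:
  U = ∅: f^{-1}(U) = ∅ ∈ τ_X ✓.
  U = {p40}: f^{-1}(U) = {l, m} ∈ τ_X ✓.
  U = {p42}: f^{-1}(U) = ∅ ∈ τ_X ✓.
  U = {p40, p42}: f^{-1}(U) = {l, m} ∈ τ_X ✓.
  U = {p40, p41, p42}: f^{-1}(U) = {l, m, n} ∈ τ_X ✓.
Every preimage lies in τ_X, so f IS continuous.


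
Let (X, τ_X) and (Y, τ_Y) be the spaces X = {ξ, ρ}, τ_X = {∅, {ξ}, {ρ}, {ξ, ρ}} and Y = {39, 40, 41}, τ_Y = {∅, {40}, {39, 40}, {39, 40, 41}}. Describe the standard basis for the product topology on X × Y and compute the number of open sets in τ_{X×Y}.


Basis B = {∅ × ∅, {ξ} × {40}, {ρ} × {40}, {ξ} × {39, 40}, {ξ, ρ} × {40}, {ρ} × {39, 40}, {ξ} × {39, 40, 41}, {ρ} × {39, 40, 41}, {ξ, ρ} × {39, 40}, {ξ, ρ} × {39, 40, 41}}; |τ_{X×Y}| = 16.

Enumerate products U × V with U ∈ τ_X, V ∈ τ_Y (deduplicated):
  ∅ × ∅ = {} (∅)
  {ξ} × {40} = {(ξ,40)}
  {ρ} × {40} = {(ρ,40)}
  {ξ} × {39, 40} = {(ξ,39), (ξ,40)}
  {ξ, ρ} × {40} = {(ξ,40), (ρ,40)}
  {ρ} × {39, 40} = {(ρ,39), (ρ,40)}
  {ξ} × {39, 40, 41} = {(ξ,39), (ξ,40), (ξ,41)}
  {ρ} × {39, 40, 41} = {(ρ,39), (ρ,40), (ρ,41)}
  {ξ, ρ} × {39, 40} = {(ξ,39), (ξ,40), (ρ,39), (ρ,40)}
  {ξ, ρ} × {39, 40, 41} = {(ξ,39), (ξ,40), (ξ,41), (ρ,39), (ρ,40), (ρ,41)}
These 10 distinct sets form the basis B.
Close under arbitrary unions to get τ_{X×Y}; counting gives |τ_{X×Y}| = 16.


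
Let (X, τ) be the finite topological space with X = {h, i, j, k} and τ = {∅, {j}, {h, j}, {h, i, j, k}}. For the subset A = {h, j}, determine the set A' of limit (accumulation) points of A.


A' = {h, i, k}

For each x ∈ X, list the open sets U ∈ τ with x ∈ U, then check whether U ∩ (A ∖ {x}) ≠ ∅ for every such U.
  x = h: opens ∋ x are {h, j}, {h, i, j, k}; each meets A ∖ {h}, so x IS a limit point.
  x = i: opens ∋ x are {h, i, j, k}; each meets A ∖ {i}, so x IS a limit point.
  x = j: open {j} ∋ x has {j} ∩ (A ∖ {j}) = ∅, so x is NOT a limit point.
  x = k: opens ∋ x are {h, i, j, k}; each meets A ∖ {k}, so x IS a limit point.
Collecting: A' = {h, i, k}.


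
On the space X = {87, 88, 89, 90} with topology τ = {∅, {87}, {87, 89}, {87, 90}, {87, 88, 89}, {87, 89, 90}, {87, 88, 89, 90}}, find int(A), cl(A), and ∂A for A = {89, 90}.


int(A) = ∅, cl(A) = {88, 89, 90}, ∂A = {88, 89, 90}.

Closed sets in (X, τ) are complements of opens:
  closed(X, τ) = {∅, {88}, {90}, {88, 89}, {88, 90}, {88, 89, 90}, {87, 88, 89, 90}}.
int(A) = ⋃ {U ∈ τ : U ⊆ A}. Opens contained in A: ∅.
Taking the union of these: int(A) = ∅.
cl(A) = ⋂ {C closed : A ⊆ C}. Closed sets containing A: {88, 89, 90}, {87, 88, 89, 90}.
Intersecting these: cl(A) = {88, 89, 90}.
∂A = cl(A) ∖ int(A) = {88, 89, 90} ∖ ∅ = {88, 89, 90}.


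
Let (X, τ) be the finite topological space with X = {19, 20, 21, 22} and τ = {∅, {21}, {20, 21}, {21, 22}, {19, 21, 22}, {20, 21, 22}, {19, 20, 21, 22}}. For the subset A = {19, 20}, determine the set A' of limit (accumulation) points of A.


A' = ∅

For each x ∈ X, list the open sets U ∈ τ with x ∈ U, then check whether U ∩ (A ∖ {x}) ≠ ∅ for every such U.
  x = 19: open {19, 21, 22} ∋ x has {19, 21, 22} ∩ (A ∖ {19}) = ∅, so x is NOT a limit point.
  x = 20: open {20, 21} ∋ x has {20, 21} ∩ (A ∖ {20}) = ∅, so x is NOT a limit point.
  x = 21: open {21} ∋ x has {21} ∩ (A ∖ {21}) = ∅, so x is NOT a limit point.
  x = 22: open {21, 22} ∋ x has {21, 22} ∩ (A ∖ {22}) = ∅, so x is NOT a limit point.
Collecting: A' = ∅.


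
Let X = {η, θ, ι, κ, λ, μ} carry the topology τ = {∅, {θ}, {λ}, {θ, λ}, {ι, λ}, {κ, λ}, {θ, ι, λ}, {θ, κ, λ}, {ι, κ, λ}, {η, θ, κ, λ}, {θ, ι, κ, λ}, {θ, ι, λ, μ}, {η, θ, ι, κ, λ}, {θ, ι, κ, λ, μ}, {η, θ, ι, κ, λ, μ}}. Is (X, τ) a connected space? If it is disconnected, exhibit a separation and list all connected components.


(X, τ) is connected.

Find clopen sets (U ∈ τ with X ∖ U ∈ τ):
  U = ∅, X ∖ U = {η, θ, ι, κ, λ, μ} — both open, so U is clopen.
  U = {η, θ, ι, κ, λ, μ}, X ∖ U = ∅ — both open, so U is clopen.
Only trivial clopens (∅ and X) exist, so (X, τ) is connected.
Compute connected components by grouping points that agree on all clopens:
  component: {η, θ, ι, κ, λ, μ}


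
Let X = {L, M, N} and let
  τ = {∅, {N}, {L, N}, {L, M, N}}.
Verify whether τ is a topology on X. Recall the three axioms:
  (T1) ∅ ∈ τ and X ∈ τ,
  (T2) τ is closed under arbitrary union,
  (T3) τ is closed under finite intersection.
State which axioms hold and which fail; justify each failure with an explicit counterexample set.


τ IS a topology on X.

Axiom (T1): ∅ ∈ τ? Yes; X ∈ τ? Yes.
Axiom (T2/T3): check pairwise unions and intersections of members of τ.
All pairwise intersections and unions checked — each lies in τ. Therefore τ satisfies (T1), (T2), (T3): it IS a topology on X.


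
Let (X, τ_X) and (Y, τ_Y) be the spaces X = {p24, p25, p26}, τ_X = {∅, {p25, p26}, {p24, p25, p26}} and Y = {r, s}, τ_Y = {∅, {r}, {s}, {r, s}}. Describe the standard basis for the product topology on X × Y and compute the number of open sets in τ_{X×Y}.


Basis B = {∅ × ∅, {p25, p26} × {r}, {p25, p26} × {s}, {p24, p25, p26} × {r}, {p24, p25, p26} × {s}, {p25, p26} × {r, s}, {p24, p25, p26} × {r, s}}; |τ_{X×Y}| = 9.

Enumerate products U × V with U ∈ τ_X, V ∈ τ_Y (deduplicated):
  ∅ × ∅ = {} (∅)
  {p25, p26} × {r} = {(p25,r), (p26,r)}
  {p25, p26} × {s} = {(p25,s), (p26,s)}
  {p24, p25, p26} × {r} = {(p24,r), (p25,r), (p26,r)}
  {p24, p25, p26} × {s} = {(p24,s), (p25,s), (p26,s)}
  {p25, p26} × {r, s} = {(p25,r), (p25,s), (p26,r), (p26,s)}
  {p24, p25, p26} × {r, s} = {(p24,r), (p24,s), (p25,r), (p25,s), (p26,r), (p26,s)}
These 7 distinct sets form the basis B.
Close under arbitrary unions to get τ_{X×Y}; counting gives |τ_{X×Y}| = 9.


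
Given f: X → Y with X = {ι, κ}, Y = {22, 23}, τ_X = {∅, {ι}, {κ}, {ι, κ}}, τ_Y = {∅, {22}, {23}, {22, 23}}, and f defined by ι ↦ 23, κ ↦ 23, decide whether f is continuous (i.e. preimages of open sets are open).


f IS continuous.

Compute f^{-1}(U) for each U ∈ τ_Y:
  U = ∅: f^{-1}(U) = ∅ ∈ τ_X ✓.
  U = {22}: f^{-1}(U) = ∅ ∈ τ_X ✓.
  U = {23}: f^{-1}(U) = {ι, κ} ∈ τ_X ✓.
  U = {22, 23}: f^{-1}(U) = {ι, κ} ∈ τ_X ✓.
Every preimage lies in τ_X, so f IS continuous.


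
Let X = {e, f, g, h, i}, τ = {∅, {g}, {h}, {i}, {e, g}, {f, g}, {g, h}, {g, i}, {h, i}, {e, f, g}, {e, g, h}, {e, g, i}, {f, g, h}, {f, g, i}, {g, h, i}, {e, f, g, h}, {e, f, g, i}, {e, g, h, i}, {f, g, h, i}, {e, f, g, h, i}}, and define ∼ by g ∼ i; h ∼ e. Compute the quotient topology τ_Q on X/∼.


X/∼ = {[e=h], [f], [g=i]}; |τ_Q| = 5.

Equivalence classes: [e=h], [f], [g=i].
Quotient map π: X → X/∼ sends e ↦ [e=h], f ↦ [f], g ↦ [g=i], h ↦ [e=h], i ↦ [g=i].
For each subset V ⊆ X/∼, compute π^{-1}(V) ⊆ X and check whether π^{-1}(V) ∈ τ. V is open in τ_Q iff π^{-1}(V) ∈ τ.
  V = {}: π^{-1}(V) = ∅ ∈ τ ✓.
  V = {[e=h]}: π^{-1}(V) = {e, h} ∉ τ ✗.
  V = {[f]}: π^{-1}(V) = {f} ∉ τ ✗.
  V = {[e=h], [f]}: π^{-1}(V) = {e, f, h} ∉ τ ✗.
  V = {[g=i]}: π^{-1}(V) = {g, i} ∈ τ ✓.
  V = {[e=h], [g=i]}: π^{-1}(V) = {e, g, h, i} ∈ τ ✓.
  V = {[f], [g=i]}: π^{-1}(V) = {f, g, i} ∈ τ ✓.
  V = {[e=h], [f], [g=i]}: π^{-1}(V) = {e, f, g, h, i} ∈ τ ✓.
Open sets in the quotient: τ_Q = {{}, {[g=i]}, {[e=h], [g=i]}, {[f], [g=i]}, {[e=h], [f], [g=i]}} (5 elements).


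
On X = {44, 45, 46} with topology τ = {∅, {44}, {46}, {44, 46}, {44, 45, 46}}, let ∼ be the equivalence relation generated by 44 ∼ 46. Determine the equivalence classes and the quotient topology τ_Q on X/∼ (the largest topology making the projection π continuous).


X/∼ = {[44=46], [45]}; |τ_Q| = 3.

Equivalence classes: [44=46], [45].
Quotient map π: X → X/∼ sends 44 ↦ [44=46], 45 ↦ [45], 46 ↦ [44=46].
For each subset V ⊆ X/∼, compute π^{-1}(V) ⊆ X and check whether π^{-1}(V) ∈ τ. V is open in τ_Q iff π^{-1}(V) ∈ τ.
  V = {}: π^{-1}(V) = ∅ ∈ τ ✓.
  V = {[44=46]}: π^{-1}(V) = {44, 46} ∈ τ ✓.
  V = {[45]}: π^{-1}(V) = {45} ∉ τ ✗.
  V = {[44=46], [45]}: π^{-1}(V) = {44, 45, 46} ∈ τ ✓.
Open sets in the quotient: τ_Q = {{}, {[44=46]}, {[44=46], [45]}} (3 elements).


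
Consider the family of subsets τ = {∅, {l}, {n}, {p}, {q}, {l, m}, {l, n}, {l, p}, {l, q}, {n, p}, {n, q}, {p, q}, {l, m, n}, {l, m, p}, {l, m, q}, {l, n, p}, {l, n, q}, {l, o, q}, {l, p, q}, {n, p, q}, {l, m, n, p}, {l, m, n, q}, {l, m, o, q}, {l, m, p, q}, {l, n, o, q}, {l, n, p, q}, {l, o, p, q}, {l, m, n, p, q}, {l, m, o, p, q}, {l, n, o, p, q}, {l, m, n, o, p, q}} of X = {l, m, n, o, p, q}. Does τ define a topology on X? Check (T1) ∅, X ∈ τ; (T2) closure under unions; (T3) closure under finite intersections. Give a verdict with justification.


τ is NOT a topology on X.

Axiom (T1): ∅ ∈ τ? Yes; X ∈ τ? Yes.
Axiom (T2/T3): check pairwise unions and intersections of members of τ.
Counterexample for (T2): {n} ∪ {l, m, o, q} = {l, m, n, o, q} ∉ τ. Therefore τ is NOT a topology.


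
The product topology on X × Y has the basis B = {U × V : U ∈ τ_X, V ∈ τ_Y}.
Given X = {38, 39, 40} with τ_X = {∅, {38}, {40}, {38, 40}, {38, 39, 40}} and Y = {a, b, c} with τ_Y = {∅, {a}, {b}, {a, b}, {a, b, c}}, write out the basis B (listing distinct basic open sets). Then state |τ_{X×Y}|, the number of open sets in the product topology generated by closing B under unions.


Basis B = {∅ × ∅, {38} × {a}, {38} × {b}, {40} × {a}, {40} × {b}, {38} × {a, b}, {38, 40} × {a}, {38, 40} × {b}, {40} × {a, b}, {38} × {a, b, c}, {38, 39, 40} × {a}, {38, 39, 40} × {b}, {40} × {a, b, c}, {38, 40} × {a, b}, {38, 40} × {a, b, c}, {38, 39, 40} × {a, b}, {38, 39, 40} × {a, b, c}}; |τ_{X×Y}| = 48.

Enumerate products U × V with U ∈ τ_X, V ∈ τ_Y (deduplicated):
  ∅ × ∅ = {} (∅)
  {38} × {a} = {(38,a)}
  {38} × {b} = {(38,b)}
  {40} × {a} = {(40,a)}
  {40} × {b} = {(40,b)}
  {38} × {a, b} = {(38,a), (38,b)}
  {38, 40} × {a} = {(38,a), (40,a)}
  {38, 40} × {b} = {(38,b), (40,b)}
  {40} × {a, b} = {(40,a), (40,b)}
  {38} × {a, b, c} = {(38,a), (38,b), (38,c)}
  {38, 39, 40} × {a} = {(38,a), (39,a), (40,a)}
  {38, 39, 40} × {b} = {(38,b), (39,b), (40,b)}
  {40} × {a, b, c} = {(40,a), (40,b), (40,c)}
  {38, 40} × {a, b} = {(38,a), (38,b), (40,a), (40,b)}
  {38, 40} × {a, b, c} = {(38,a), (38,b), (38,c), (40,a), (40,b), (40,c)}
  {38, 39, 40} × {a, b} = {(38,a), (38,b), (39,a), (39,b), (40,a), (40,b)}
  {38, 39, 40} × {a, b, c} = {(38,a), (38,b), (38,c), (39,a), (39,b), (39,c), (40,a), (40,b), (40,c)}
These 17 distinct sets form the basis B.
Close under arbitrary unions to get τ_{X×Y}; counting gives |τ_{X×Y}| = 48.


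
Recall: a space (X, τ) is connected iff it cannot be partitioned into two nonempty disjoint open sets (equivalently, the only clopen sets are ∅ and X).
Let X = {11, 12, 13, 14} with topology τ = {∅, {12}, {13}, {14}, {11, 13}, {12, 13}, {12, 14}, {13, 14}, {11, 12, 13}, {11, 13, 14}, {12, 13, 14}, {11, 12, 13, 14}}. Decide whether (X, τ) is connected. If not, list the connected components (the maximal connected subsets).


(X, τ) is disconnected; components = [{12}, {14}, {11, 13}].

Find clopen sets (U ∈ τ with X ∖ U ∈ τ):
  U = ∅, X ∖ U = {11, 12, 13, 14} — both open, so U is clopen.
  U = {12}, X ∖ U = {11, 13, 14} — both open, so U is clopen.
  U = {14}, X ∖ U = {11, 12, 13} — both open, so U is clopen.
  U = {11, 13}, X ∖ U = {12, 14} — both open, so U is clopen.
  U = {12, 14}, X ∖ U = {11, 13} — both open, so U is clopen.
  U = {11, 12, 13}, X ∖ U = {14} — both open, so U is clopen.
  U = {11, 13, 14}, X ∖ U = {12} — both open, so U is clopen.
  U = {11, 12, 13, 14}, X ∖ U = ∅ — both open, so U is clopen.
Nontrivial clopen(s) exist: e.g. {11, 13}. So (X, τ) is disconnected.
Compute connected components by grouping points that agree on all clopens:
  component: {12}
  component: {14}
  component: {11, 13}


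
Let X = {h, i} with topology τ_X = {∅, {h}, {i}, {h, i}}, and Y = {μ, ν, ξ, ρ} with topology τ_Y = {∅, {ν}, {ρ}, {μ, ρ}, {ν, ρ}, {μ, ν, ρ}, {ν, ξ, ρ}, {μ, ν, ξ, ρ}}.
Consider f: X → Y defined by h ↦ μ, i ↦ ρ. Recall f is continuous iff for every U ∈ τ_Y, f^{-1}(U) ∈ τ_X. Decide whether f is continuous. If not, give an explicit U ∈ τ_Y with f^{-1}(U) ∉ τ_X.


f IS continuous.

Compute f^{-1}(U) for each U ∈ τ_Y:
  U = ∅: f^{-1}(U) = ∅ ∈ τ_X ✓.
  U = {ν}: f^{-1}(U) = ∅ ∈ τ_X ✓.
  U = {ρ}: f^{-1}(U) = {i} ∈ τ_X ✓.
  U = {μ, ρ}: f^{-1}(U) = {h, i} ∈ τ_X ✓.
  U = {ν, ρ}: f^{-1}(U) = {i} ∈ τ_X ✓.
  U = {μ, ν, ρ}: f^{-1}(U) = {h, i} ∈ τ_X ✓.
  U = {ν, ξ, ρ}: f^{-1}(U) = {i} ∈ τ_X ✓.
  U = {μ, ν, ξ, ρ}: f^{-1}(U) = {h, i} ∈ τ_X ✓.
Every preimage lies in τ_X, so f IS continuous.


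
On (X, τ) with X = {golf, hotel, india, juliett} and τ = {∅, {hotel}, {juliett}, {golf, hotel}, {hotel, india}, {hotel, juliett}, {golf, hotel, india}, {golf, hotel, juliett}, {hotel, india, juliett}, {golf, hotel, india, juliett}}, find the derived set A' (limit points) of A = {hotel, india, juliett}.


A' = {golf, india}

For each x ∈ X, list the open sets U ∈ τ with x ∈ U, then check whether U ∩ (A ∖ {x}) ≠ ∅ for every such U.
  x = golf: opens ∋ x are {golf, hotel}, {golf, hotel, india}, {golf, hotel, juliett}, {golf, hotel, india, juliett}; each meets A ∖ {golf}, so x IS a limit point.
  x = hotel: open {hotel} ∋ x has {hotel} ∩ (A ∖ {hotel}) = ∅, so x is NOT a limit point.
  x = india: opens ∋ x are {hotel, india}, {golf, hotel, india}, {hotel, india, juliett}, {golf, hotel, india, juliett}; each meets A ∖ {india}, so x IS a limit point.
  x = juliett: open {juliett} ∋ x has {juliett} ∩ (A ∖ {juliett}) = ∅, so x is NOT a limit point.
Collecting: A' = {golf, india}.


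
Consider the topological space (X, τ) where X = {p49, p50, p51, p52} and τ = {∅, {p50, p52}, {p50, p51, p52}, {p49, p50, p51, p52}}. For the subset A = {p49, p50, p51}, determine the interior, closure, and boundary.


int(A) = ∅, cl(A) = {p49, p50, p51, p52}, ∂A = {p49, p50, p51, p52}.

Closed sets in (X, τ) are complements of opens:
  closed(X, τ) = {∅, {p49}, {p49, p51}, {p49, p50, p51, p52}}.
int(A) = ⋃ {U ∈ τ : U ⊆ A}. Opens contained in A: ∅.
Taking the union of these: int(A) = ∅.
cl(A) = ⋂ {C closed : A ⊆ C}. Closed sets containing A: {p49, p50, p51, p52}.
Intersecting these: cl(A) = {p49, p50, p51, p52}.
∂A = cl(A) ∖ int(A) = {p49, p50, p51, p52} ∖ ∅ = {p49, p50, p51, p52}.


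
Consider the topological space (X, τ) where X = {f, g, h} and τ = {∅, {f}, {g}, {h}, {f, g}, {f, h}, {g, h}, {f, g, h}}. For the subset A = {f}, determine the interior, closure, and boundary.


int(A) = {f}, cl(A) = {f}, ∂A = ∅.

Closed sets in (X, τ) are complements of opens:
  closed(X, τ) = {∅, {f}, {g}, {h}, {f, g}, {f, h}, {g, h}, {f, g, h}}.
int(A) = ⋃ {U ∈ τ : U ⊆ A}. Opens contained in A: ∅, {f}.
Taking the union of these: int(A) = {f}.
cl(A) = ⋂ {C closed : A ⊆ C}. Closed sets containing A: {f}, {f, g}, {f, h}, {f, g, h}.
Intersecting these: cl(A) = {f}.
∂A = cl(A) ∖ int(A) = {f} ∖ {f} = ∅.


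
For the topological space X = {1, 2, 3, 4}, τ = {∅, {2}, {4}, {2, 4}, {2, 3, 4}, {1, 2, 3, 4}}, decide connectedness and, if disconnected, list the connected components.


(X, τ) is connected.

Find clopen sets (U ∈ τ with X ∖ U ∈ τ):
  U = ∅, X ∖ U = {1, 2, 3, 4} — both open, so U is clopen.
  U = {1, 2, 3, 4}, X ∖ U = ∅ — both open, so U is clopen.
Only trivial clopens (∅ and X) exist, so (X, τ) is connected.
Compute connected components by grouping points that agree on all clopens:
  component: {1, 2, 3, 4}


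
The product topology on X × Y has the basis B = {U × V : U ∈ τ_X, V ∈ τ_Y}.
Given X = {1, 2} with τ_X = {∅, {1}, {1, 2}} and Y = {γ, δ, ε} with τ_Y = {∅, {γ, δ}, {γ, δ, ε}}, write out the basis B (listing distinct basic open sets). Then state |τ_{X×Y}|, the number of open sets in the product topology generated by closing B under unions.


Basis B = {∅ × ∅, {1} × {γ, δ}, {1} × {γ, δ, ε}, {1, 2} × {γ, δ}, {1, 2} × {γ, δ, ε}}; |τ_{X×Y}| = 6.

Enumerate products U × V with U ∈ τ_X, V ∈ τ_Y (deduplicated):
  ∅ × ∅ = {} (∅)
  {1} × {γ, δ} = {(1,γ), (1,δ)}
  {1} × {γ, δ, ε} = {(1,γ), (1,δ), (1,ε)}
  {1, 2} × {γ, δ} = {(1,γ), (1,δ), (2,γ), (2,δ)}
  {1, 2} × {γ, δ, ε} = {(1,γ), (1,δ), (1,ε), (2,γ), (2,δ), (2,ε)}
These 5 distinct sets form the basis B.
Close under arbitrary unions to get τ_{X×Y}; counting gives |τ_{X×Y}| = 6.


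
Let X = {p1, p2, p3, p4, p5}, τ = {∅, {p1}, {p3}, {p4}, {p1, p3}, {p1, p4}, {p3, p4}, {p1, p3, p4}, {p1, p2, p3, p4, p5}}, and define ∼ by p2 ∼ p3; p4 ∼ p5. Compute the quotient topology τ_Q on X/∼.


X/∼ = {[p1], [p2=p3], [p4=p5]}; |τ_Q| = 3.

Equivalence classes: [p1], [p2=p3], [p4=p5].
Quotient map π: X → X/∼ sends p1 ↦ [p1], p2 ↦ [p2=p3], p3 ↦ [p2=p3], p4 ↦ [p4=p5], p5 ↦ [p4=p5].
For each subset V ⊆ X/∼, compute π^{-1}(V) ⊆ X and check whether π^{-1}(V) ∈ τ. V is open in τ_Q iff π^{-1}(V) ∈ τ.
  V = {}: π^{-1}(V) = ∅ ∈ τ ✓.
  V = {[p1]}: π^{-1}(V) = {p1} ∈ τ ✓.
  V = {[p2=p3]}: π^{-1}(V) = {p2, p3} ∉ τ ✗.
  V = {[p1], [p2=p3]}: π^{-1}(V) = {p1, p2, p3} ∉ τ ✗.
  V = {[p4=p5]}: π^{-1}(V) = {p4, p5} ∉ τ ✗.
  V = {[p1], [p4=p5]}: π^{-1}(V) = {p1, p4, p5} ∉ τ ✗.
  V = {[p2=p3], [p4=p5]}: π^{-1}(V) = {p2, p3, p4, p5} ∉ τ ✗.
  V = {[p1], [p2=p3], [p4=p5]}: π^{-1}(V) = {p1, p2, p3, p4, p5} ∈ τ ✓.
Open sets in the quotient: τ_Q = {{}, {[p1]}, {[p1], [p2=p3], [p4=p5]}} (3 elements).


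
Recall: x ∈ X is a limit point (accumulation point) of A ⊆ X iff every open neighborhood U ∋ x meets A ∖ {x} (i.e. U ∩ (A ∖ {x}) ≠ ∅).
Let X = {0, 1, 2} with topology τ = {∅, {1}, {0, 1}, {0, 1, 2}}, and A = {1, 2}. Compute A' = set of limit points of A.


A' = {0, 2}

For each x ∈ X, list the open sets U ∈ τ with x ∈ U, then check whether U ∩ (A ∖ {x}) ≠ ∅ for every such U.
  x = 0: opens ∋ x are {0, 1}, {0, 1, 2}; each meets A ∖ {0}, so x IS a limit point.
  x = 1: open {1} ∋ x has {1} ∩ (A ∖ {1}) = ∅, so x is NOT a limit point.
  x = 2: opens ∋ x are {0, 1, 2}; each meets A ∖ {2}, so x IS a limit point.
Collecting: A' = {0, 2}.
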